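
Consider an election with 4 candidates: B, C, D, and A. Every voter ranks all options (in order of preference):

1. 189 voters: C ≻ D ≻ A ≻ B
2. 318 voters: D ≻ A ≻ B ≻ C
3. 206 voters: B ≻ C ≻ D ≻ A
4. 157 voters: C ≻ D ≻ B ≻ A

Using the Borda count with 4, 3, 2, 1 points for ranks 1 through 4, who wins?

B: 189·1 + 318·2 + 206·4 + 157·2 = 1963
C: 189·4 + 318·1 + 206·3 + 157·4 = 2320
D: 189·3 + 318·4 + 206·2 + 157·3 = 2722
A: 189·2 + 318·3 + 206·1 + 157·1 = 1695
D has the highest Borda score (2722).

D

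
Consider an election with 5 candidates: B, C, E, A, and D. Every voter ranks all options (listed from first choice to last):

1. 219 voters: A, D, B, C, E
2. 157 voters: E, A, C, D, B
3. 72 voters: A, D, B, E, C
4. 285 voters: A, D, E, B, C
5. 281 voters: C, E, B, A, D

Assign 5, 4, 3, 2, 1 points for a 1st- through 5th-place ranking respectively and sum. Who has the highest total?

B: 219·3 + 157·1 + 72·3 + 285·2 + 281·3 = 2443
C: 219·2 + 157·3 + 72·1 + 285·1 + 281·5 = 2671
E: 219·1 + 157·5 + 72·2 + 285·3 + 281·4 = 3127
A: 219·5 + 157·4 + 72·5 + 285·5 + 281·2 = 4070
D: 219·4 + 157·2 + 72·4 + 285·4 + 281·1 = 2899
A has the highest Borda score (4070).

A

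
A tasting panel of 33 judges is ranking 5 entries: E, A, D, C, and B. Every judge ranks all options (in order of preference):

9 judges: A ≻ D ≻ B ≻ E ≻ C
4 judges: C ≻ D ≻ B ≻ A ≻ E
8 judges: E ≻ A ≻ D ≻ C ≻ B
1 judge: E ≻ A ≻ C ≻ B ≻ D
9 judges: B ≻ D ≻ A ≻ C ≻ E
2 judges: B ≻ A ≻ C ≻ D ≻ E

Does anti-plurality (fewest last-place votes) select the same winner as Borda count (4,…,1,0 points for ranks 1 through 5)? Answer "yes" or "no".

Anti-plurality — last-place votes: E 15, A 0, D 1, C 9, B 8. Winner: A.
Borda — scores: E 45, A 91, D 84, C 39, B 71. Winner: A.
The two methods agree.

yes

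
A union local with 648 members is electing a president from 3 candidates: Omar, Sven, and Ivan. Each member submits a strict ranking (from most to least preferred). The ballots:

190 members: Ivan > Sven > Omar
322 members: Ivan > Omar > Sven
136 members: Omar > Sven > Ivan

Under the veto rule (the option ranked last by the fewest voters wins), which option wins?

Last-place votes: Omar 190, Sven 322, Ivan 136.
Ivan is ranked last by the fewest voters, so Ivan wins.

Ivan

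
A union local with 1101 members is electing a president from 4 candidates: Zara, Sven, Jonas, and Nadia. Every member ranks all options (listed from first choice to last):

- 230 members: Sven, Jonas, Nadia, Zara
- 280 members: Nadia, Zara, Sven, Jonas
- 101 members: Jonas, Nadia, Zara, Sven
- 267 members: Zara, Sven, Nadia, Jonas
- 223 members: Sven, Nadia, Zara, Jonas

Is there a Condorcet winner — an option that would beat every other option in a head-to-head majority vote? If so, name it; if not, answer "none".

none

Checking pairwise contests:
Nadia beats Zara 834–267.
Zara beats Sven 648–453.
Zara beats Jonas 770–331.
Sven beats Nadia 720–381.
Every option loses at least one head-to-head, so there is no Condorcet winner.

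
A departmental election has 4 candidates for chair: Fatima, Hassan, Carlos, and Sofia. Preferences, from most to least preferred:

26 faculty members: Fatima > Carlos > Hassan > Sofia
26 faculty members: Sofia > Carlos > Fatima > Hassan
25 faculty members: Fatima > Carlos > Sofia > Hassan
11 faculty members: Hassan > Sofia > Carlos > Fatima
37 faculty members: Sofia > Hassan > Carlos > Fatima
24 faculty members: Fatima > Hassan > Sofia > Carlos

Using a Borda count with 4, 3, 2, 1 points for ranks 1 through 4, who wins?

Fatima: 26·4 + 26·2 + 25·4 + 11·1 + 37·1 + 24·4 = 400
Hassan: 26·2 + 26·1 + 25·1 + 11·4 + 37·3 + 24·3 = 330
Carlos: 26·3 + 26·3 + 25·3 + 11·2 + 37·2 + 24·1 = 351
Sofia: 26·1 + 26·4 + 25·2 + 11·3 + 37·4 + 24·2 = 409
Sofia has the highest Borda score (409).

Sofia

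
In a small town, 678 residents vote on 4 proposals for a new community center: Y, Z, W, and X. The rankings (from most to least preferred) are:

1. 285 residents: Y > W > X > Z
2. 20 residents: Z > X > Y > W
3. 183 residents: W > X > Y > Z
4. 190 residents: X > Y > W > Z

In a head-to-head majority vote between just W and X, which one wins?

W

Voters preferring W to X: 468; preferring X to W: 210.
W wins the head-to-head.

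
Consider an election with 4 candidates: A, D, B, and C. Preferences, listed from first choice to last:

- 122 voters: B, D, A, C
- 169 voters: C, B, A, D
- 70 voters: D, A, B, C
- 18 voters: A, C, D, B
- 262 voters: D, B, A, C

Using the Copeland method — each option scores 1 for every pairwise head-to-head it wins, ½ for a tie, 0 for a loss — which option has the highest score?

D

A: beats C; loses to D and B → score 1.
D: beats A, B, and C → score 3.
B: beats A and C; loses to D → score 2.
C: loses to A, D, and B → score 0.
D has the best pairwise record.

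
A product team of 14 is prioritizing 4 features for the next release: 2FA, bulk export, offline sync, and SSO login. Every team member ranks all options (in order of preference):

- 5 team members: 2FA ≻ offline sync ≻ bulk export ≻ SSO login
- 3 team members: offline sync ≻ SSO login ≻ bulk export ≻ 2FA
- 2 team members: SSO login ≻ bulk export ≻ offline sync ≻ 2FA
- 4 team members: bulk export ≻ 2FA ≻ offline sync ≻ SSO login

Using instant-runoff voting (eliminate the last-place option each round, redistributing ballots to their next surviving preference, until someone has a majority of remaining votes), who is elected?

Round 1: 2FA 5, bulk export 4, offline sync 3, SSO login 2. Eliminate SSO login.
Round 2: 2FA 5, bulk export 6, offline sync 3. Eliminate offline sync.
Round 3: 2FA 5, bulk export 9. Bulk export has a majority.

bulk export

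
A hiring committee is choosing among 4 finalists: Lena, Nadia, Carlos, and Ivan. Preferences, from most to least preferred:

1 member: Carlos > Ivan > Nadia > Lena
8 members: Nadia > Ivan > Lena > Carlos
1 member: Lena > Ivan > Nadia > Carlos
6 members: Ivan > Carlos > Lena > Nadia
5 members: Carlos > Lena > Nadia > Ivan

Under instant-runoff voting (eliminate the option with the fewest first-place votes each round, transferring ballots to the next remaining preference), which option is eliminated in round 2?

Round 1: Lena 1, Nadia 8, Carlos 6, Ivan 6. Eliminate Lena.
Round 2: Nadia 8, Carlos 6, Ivan 7. Eliminate Carlos.

Carlos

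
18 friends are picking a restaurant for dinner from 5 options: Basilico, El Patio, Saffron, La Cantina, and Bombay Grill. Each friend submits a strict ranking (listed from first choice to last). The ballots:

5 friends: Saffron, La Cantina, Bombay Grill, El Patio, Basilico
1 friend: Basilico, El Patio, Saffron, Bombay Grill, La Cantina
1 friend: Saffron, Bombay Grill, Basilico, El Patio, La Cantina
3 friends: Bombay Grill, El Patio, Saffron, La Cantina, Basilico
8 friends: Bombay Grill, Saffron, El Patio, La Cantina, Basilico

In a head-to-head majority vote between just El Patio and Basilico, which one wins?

El Patio

Voters preferring El Patio to Basilico: 16; preferring Basilico to El Patio: 2.
El Patio wins the head-to-head.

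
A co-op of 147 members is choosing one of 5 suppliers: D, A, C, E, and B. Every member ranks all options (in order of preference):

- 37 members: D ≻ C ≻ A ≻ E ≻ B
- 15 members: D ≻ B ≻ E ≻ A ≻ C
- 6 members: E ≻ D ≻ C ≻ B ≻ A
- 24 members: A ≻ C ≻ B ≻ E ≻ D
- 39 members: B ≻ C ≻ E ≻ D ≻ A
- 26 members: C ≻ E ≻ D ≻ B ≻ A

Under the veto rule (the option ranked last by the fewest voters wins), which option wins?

Last-place votes: D 24, A 71, C 15, E 0, B 37.
E is ranked last by the fewest voters, so E wins.

E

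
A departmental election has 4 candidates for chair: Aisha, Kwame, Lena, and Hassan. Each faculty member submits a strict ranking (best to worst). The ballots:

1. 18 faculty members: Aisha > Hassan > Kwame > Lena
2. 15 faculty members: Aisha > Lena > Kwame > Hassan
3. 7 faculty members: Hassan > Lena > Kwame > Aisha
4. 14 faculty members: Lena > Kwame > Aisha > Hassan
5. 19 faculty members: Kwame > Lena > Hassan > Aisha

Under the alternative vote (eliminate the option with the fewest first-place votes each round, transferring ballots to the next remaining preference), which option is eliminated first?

Hassan

Round 1: Aisha 33, Kwame 19, Lena 14, Hassan 7. Eliminate Hassan.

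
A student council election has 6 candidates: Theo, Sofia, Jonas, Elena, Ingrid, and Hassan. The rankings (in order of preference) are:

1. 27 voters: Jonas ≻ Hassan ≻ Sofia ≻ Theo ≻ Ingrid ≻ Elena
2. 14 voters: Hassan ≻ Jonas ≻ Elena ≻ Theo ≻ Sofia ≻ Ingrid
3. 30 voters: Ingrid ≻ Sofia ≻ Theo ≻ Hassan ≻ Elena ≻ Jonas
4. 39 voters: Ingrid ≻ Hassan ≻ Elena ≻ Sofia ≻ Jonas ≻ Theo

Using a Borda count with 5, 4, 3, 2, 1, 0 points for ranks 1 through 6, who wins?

Theo: 27·2 + 14·2 + 30·3 + 39·0 = 172
Sofia: 27·3 + 14·1 + 30·4 + 39·2 = 293
Jonas: 27·5 + 14·4 + 30·0 + 39·1 = 230
Elena: 27·0 + 14·3 + 30·1 + 39·3 = 189
Ingrid: 27·1 + 14·0 + 30·5 + 39·5 = 372
Hassan: 27·4 + 14·5 + 30·2 + 39·4 = 394
Hassan has the highest Borda score (394).

Hassan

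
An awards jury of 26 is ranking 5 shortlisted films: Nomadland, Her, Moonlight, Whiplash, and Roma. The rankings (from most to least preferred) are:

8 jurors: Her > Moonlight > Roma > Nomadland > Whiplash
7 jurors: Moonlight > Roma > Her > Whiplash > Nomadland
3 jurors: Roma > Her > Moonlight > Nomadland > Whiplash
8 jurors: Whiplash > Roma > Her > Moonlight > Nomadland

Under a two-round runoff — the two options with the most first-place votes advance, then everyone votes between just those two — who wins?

Her

Round 1 first-place votes: Nomadland 0, Her 8, Moonlight 7, Whiplash 8, Roma 3.
Whiplash and Her advance.
Runoff: Whiplash is preferred to Her by 8 voters; Her by 18.
Her wins the runoff.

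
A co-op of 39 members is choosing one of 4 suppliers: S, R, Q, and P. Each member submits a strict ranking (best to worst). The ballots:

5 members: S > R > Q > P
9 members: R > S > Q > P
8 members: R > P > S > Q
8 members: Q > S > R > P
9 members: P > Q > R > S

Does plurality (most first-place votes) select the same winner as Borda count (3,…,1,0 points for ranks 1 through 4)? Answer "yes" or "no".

yes

Plurality — first-place votes: S 5, R 17, Q 8, P 9. Winner: R.
Borda — scores: S 57, R 78, Q 56, P 43. Winner: R.
The two methods agree.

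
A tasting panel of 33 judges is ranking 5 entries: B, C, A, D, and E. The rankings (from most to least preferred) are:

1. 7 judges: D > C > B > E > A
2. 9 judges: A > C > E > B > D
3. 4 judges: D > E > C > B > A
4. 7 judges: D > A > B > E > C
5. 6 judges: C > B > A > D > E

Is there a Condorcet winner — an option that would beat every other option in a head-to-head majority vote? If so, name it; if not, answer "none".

D

D vs B: 18–15 for D.
D vs C: 18–15 for D.
D vs A: 18–15 for D.
D vs E: 24–9 for D.
D beats every other option head-to-head.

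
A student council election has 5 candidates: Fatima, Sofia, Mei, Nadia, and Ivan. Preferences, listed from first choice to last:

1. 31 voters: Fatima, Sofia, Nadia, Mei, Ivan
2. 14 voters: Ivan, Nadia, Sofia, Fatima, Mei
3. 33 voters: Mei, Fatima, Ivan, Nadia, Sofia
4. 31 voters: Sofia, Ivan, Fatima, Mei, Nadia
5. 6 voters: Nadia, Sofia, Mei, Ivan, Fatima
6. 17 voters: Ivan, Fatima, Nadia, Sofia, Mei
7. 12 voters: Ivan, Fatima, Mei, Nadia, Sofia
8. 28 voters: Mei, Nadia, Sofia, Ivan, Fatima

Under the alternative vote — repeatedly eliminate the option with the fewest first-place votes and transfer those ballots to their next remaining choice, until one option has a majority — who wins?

Round 1: Fatima 31, Sofia 31, Mei 61, Nadia 6, Ivan 43. Eliminate Nadia.
Round 2: Fatima 31, Sofia 37, Mei 61, Ivan 43. Eliminate Fatima.
Round 3: Sofia 68, Mei 61, Ivan 43. Eliminate Ivan.
Round 4: Sofia 99, Mei 73. Sofia has a majority.

Sofia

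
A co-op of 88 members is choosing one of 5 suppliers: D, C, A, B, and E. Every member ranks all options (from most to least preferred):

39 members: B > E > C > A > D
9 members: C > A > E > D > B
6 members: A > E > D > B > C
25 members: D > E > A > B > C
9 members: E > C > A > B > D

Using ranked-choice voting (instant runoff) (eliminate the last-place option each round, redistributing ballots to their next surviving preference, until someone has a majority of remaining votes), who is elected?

Round 1: D 25, C 9, A 6, B 39, E 9. Eliminate A.
Round 2: D 25, C 9, B 39, E 15. Eliminate C.
Round 3: D 25, B 39, E 24. Eliminate E.
Round 4: D 40, B 48. B has a majority.

B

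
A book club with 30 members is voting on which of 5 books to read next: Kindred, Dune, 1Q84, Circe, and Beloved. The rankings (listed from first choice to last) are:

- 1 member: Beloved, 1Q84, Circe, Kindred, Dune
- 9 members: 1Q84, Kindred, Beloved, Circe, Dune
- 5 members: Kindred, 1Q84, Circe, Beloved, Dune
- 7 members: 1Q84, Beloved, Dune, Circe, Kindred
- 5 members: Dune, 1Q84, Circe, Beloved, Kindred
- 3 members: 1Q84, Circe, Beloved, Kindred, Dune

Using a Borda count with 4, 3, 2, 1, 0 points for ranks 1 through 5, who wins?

Kindred: 1·1 + 9·3 + 5·4 + 7·0 + 5·0 + 3·1 = 51
Dune: 1·0 + 9·0 + 5·0 + 7·2 + 5·4 + 3·0 = 34
1Q84: 1·3 + 9·4 + 5·3 + 7·4 + 5·3 + 3·4 = 109
Circe: 1·2 + 9·1 + 5·2 + 7·1 + 5·2 + 3·3 = 47
Beloved: 1·4 + 9·2 + 5·1 + 7·3 + 5·1 + 3·2 = 59
1Q84 has the highest Borda score (109).

1Q84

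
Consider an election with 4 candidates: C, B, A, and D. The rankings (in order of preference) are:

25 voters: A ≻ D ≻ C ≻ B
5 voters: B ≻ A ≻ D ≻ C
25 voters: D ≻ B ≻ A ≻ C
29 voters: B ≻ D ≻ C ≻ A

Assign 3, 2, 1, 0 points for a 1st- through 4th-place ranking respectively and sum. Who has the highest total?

C: 25·1 + 5·0 + 25·0 + 29·1 = 54
B: 25·0 + 5·3 + 25·2 + 29·3 = 152
A: 25·3 + 5·2 + 25·1 + 29·0 = 110
D: 25·2 + 5·1 + 25·3 + 29·2 = 188
D has the highest Borda score (188).

D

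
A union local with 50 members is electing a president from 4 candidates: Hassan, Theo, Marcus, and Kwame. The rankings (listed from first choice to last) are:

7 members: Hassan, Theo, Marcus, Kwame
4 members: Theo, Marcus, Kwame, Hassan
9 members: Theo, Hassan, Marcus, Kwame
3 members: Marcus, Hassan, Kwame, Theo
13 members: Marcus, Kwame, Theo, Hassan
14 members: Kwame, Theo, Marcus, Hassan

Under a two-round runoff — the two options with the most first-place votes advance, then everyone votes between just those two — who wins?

Marcus

Round 1 first-place votes: Hassan 7, Theo 13, Marcus 16, Kwame 14.
Marcus and Kwame advance.
Runoff: Marcus is preferred to Kwame by 36 voters; Kwame by 14.
Marcus wins the runoff.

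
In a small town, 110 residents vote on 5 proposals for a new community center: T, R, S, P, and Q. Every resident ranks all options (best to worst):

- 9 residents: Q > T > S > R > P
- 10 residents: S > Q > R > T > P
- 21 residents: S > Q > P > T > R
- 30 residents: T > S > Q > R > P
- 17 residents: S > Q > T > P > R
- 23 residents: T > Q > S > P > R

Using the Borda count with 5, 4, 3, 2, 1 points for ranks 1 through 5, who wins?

S

T: 9·4 + 10·2 + 21·2 + 30·5 + 17·3 + 23·5 = 414
R: 9·2 + 10·3 + 21·1 + 30·2 + 17·1 + 23·1 = 169
S: 9·3 + 10·5 + 21·5 + 30·4 + 17·5 + 23·3 = 456
P: 9·1 + 10·1 + 21·3 + 30·1 + 17·2 + 23·2 = 192
Q: 9·5 + 10·4 + 21·4 + 30·3 + 17·4 + 23·4 = 419
S has the highest Borda score (456).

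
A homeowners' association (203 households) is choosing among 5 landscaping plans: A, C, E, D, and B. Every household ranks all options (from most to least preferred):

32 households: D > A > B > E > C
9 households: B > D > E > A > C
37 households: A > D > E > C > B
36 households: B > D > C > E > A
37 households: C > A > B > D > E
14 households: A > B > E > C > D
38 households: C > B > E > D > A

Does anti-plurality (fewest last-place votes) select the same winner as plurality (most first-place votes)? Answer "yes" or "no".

no

Anti-plurality — last-place votes: A 74, C 41, E 37, D 14, B 37. Winner: D.
Plurality — first-place votes: A 51, C 75, E 0, D 32, B 45. Winner: C.
The two methods disagree.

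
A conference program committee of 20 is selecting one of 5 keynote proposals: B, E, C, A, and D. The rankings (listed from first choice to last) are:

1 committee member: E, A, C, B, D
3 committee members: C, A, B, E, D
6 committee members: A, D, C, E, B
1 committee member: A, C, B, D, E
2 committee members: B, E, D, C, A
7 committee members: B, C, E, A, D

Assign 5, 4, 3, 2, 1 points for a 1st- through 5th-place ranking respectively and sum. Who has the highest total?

B: 1·2 + 3·3 + 6·1 + 1·3 + 2·5 + 7·5 = 65
E: 1·5 + 3·2 + 6·2 + 1·1 + 2·4 + 7·3 = 53
C: 1·3 + 3·5 + 6·3 + 1·4 + 2·2 + 7·4 = 72
A: 1·4 + 3·4 + 6·5 + 1·5 + 2·1 + 7·2 = 67
D: 1·1 + 3·1 + 6·4 + 1·2 + 2·3 + 7·1 = 43
C has the highest Borda score (72).

C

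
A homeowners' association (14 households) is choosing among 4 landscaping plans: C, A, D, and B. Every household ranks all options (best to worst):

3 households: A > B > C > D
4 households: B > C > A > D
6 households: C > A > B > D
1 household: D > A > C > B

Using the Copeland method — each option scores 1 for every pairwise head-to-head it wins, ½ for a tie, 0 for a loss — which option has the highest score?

C: beats A and D; ties B → score 2.5.
A: beats D and B; loses to C → score 2.
D: loses to C, A, and B → score 0.
B: beats D; ties C; loses to A → score 1.5.
C has the best pairwise record.

C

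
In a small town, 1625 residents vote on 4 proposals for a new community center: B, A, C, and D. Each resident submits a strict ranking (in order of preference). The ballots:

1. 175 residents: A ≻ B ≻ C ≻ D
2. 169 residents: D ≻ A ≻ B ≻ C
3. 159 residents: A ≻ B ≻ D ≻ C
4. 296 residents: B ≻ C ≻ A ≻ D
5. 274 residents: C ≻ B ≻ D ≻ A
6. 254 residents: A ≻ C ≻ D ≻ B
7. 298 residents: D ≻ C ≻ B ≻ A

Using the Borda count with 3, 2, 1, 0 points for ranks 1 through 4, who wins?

C

B: 175·2 + 169·1 + 159·2 + 296·3 + 274·2 + 254·0 + 298·1 = 2571
A: 175·3 + 169·2 + 159·3 + 296·1 + 274·0 + 254·3 + 298·0 = 2398
C: 175·1 + 169·0 + 159·0 + 296·2 + 274·3 + 254·2 + 298·2 = 2693
D: 175·0 + 169·3 + 159·1 + 296·0 + 274·1 + 254·1 + 298·3 = 2088
C has the highest Borda score (2693).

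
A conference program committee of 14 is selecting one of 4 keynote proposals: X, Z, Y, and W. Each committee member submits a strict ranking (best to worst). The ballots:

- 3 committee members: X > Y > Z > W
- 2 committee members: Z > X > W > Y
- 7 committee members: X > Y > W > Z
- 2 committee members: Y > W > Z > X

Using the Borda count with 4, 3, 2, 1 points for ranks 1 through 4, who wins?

X: 3·4 + 2·3 + 7·4 + 2·1 = 48
Z: 3·2 + 2·4 + 7·1 + 2·2 = 25
Y: 3·3 + 2·1 + 7·3 + 2·4 = 40
W: 3·1 + 2·2 + 7·2 + 2·3 = 27
X has the highest Borda score (48).

X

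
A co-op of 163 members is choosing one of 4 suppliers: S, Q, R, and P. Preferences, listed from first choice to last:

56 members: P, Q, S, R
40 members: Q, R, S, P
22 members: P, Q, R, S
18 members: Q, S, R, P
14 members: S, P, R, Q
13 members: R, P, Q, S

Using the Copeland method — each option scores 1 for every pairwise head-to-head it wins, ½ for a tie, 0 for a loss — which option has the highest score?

S: beats R; loses to Q and P → score 1.
Q: beats S and R; loses to P → score 2.
R: loses to S, Q, and P → score 0.
P: beats S, Q, and R → score 3.
P has the best pairwise record.

P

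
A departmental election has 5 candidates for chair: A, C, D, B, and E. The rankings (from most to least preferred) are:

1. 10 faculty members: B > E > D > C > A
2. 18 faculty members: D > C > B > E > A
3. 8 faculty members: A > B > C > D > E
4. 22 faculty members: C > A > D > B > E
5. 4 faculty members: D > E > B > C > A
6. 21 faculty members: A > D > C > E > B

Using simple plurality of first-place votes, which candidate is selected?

A

First-place votes: A 29, C 22, D 22, B 10, E 0.
A has the most first-place votes.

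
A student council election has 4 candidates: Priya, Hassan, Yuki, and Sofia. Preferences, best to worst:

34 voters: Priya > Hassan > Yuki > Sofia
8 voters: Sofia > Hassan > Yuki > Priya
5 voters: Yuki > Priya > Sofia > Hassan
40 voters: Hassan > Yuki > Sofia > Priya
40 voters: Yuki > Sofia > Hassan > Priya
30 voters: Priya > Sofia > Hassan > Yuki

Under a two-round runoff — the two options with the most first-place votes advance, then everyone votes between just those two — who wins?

Round 1 first-place votes: Priya 64, Hassan 40, Yuki 45, Sofia 8.
Priya and Yuki advance.
Runoff: Priya is preferred to Yuki by 64 voters; Yuki by 93.
Yuki wins the runoff.

Yuki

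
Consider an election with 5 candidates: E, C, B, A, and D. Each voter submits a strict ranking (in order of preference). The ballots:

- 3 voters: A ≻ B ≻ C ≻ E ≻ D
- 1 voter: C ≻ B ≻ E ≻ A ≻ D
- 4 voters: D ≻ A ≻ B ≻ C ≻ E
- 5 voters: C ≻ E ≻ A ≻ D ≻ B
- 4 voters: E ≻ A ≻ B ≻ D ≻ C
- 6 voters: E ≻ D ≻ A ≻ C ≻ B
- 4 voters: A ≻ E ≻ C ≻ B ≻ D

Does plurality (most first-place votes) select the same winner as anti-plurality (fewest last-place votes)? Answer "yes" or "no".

Plurality — first-place votes: E 10, C 6, B 0, A 7, D 4. Winner: E.
Anti-plurality — last-place votes: E 4, C 4, B 11, A 0, D 8. Winner: A.
The two methods disagree.

no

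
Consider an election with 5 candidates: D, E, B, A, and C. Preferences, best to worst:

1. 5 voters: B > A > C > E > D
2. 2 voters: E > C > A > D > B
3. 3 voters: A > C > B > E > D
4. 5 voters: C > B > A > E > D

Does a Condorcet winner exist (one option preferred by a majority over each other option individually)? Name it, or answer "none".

none

Checking pairwise contests:
E beats D 15–0.
B beats E 13–2.
C beats B 10–5.
B beats A 10–5.
A beats C 8–7.
Every option loses at least one head-to-head, so there is no Condorcet winner.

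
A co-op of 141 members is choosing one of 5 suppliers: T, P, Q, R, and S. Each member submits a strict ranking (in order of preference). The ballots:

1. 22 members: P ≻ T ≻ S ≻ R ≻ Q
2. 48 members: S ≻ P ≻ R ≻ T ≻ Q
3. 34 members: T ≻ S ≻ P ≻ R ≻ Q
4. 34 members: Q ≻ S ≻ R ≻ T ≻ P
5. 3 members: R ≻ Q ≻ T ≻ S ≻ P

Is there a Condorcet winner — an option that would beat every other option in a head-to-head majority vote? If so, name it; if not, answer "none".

S

S vs T: 82–59 for S.
S vs P: 119–22 for S.
S vs Q: 104–37 for S.
S vs R: 138–3 for S.
S beats every other option head-to-head.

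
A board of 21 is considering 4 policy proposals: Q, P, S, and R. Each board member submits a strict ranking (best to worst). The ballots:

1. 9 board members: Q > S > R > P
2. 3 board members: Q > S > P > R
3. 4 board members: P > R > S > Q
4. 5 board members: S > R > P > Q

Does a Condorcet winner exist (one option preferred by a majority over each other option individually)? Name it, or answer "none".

Q

Q vs P: 12–9 for Q.
Q vs S: 12–9 for Q.
Q vs R: 12–9 for Q.
Q beats every other option head-to-head.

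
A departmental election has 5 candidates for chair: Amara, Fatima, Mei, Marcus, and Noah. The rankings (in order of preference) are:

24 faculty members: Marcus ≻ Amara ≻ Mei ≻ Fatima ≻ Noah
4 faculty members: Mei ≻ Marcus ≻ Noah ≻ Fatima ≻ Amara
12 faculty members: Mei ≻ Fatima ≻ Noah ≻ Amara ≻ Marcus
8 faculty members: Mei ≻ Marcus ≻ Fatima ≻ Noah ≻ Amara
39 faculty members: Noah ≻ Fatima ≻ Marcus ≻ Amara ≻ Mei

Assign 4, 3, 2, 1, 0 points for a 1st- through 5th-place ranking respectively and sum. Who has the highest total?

Marcus

Amara: 24·3 + 4·0 + 12·1 + 8·0 + 39·1 = 123
Fatima: 24·1 + 4·1 + 12·3 + 8·2 + 39·3 = 197
Mei: 24·2 + 4·4 + 12·4 + 8·4 + 39·0 = 144
Marcus: 24·4 + 4·3 + 12·0 + 8·3 + 39·2 = 210
Noah: 24·0 + 4·2 + 12·2 + 8·1 + 39·4 = 196
Marcus has the highest Borda score (210).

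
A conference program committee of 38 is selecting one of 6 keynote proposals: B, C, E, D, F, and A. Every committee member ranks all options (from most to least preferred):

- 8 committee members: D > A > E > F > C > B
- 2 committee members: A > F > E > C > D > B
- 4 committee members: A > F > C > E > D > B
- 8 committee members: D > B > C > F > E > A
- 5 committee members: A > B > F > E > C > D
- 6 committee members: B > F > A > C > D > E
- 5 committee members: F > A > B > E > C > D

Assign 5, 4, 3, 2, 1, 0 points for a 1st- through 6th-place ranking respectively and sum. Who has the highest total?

A

B: 8·0 + 2·0 + 4·0 + 8·4 + 5·4 + 6·5 + 5·3 = 97
C: 8·1 + 2·2 + 4·3 + 8·3 + 5·1 + 6·2 + 5·1 = 70
E: 8·3 + 2·3 + 4·2 + 8·1 + 5·2 + 6·0 + 5·2 = 66
D: 8·5 + 2·1 + 4·1 + 8·5 + 5·0 + 6·1 + 5·0 = 92
F: 8·2 + 2·4 + 4·4 + 8·2 + 5·3 + 6·4 + 5·5 = 120
A: 8·4 + 2·5 + 4·5 + 8·0 + 5·5 + 6·3 + 5·4 = 125
A has the highest Borda score (125).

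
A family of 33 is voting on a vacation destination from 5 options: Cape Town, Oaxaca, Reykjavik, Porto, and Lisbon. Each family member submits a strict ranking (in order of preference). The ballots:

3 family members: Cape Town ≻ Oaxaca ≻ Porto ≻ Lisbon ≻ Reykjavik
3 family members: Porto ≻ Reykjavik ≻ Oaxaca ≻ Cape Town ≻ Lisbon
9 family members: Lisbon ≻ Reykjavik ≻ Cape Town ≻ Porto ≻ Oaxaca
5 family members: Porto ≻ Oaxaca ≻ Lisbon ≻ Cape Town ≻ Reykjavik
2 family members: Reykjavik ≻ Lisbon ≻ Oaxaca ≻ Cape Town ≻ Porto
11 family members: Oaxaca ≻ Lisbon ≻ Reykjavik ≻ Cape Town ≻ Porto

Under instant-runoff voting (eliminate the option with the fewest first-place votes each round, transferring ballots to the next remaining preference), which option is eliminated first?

Reykjavik

Round 1: Cape Town 3, Oaxaca 11, Reykjavik 2, Porto 8, Lisbon 9. Eliminate Reykjavik.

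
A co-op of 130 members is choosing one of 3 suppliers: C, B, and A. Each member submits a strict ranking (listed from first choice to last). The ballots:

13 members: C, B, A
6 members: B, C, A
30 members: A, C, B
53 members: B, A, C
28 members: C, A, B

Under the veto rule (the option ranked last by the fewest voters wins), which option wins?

Last-place votes: C 53, B 58, A 19.
A is ranked last by the fewest voters, so A wins.

A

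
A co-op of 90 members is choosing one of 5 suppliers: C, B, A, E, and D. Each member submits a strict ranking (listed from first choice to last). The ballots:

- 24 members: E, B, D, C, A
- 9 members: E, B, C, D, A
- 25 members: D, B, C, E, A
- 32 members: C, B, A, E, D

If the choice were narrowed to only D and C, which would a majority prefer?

Voters preferring D to C: 49; preferring C to D: 41.
D wins the head-to-head.

D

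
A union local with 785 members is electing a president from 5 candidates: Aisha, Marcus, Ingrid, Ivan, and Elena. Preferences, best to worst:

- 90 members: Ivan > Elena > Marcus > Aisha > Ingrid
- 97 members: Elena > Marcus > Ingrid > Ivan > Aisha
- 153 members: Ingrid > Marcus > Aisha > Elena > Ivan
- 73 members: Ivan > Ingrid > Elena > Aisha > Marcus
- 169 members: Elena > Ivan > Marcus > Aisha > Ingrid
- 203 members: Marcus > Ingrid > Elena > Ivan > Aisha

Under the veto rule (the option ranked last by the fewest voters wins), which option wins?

Elena

Last-place votes: Aisha 300, Marcus 73, Ingrid 259, Ivan 153, Elena 0.
Elena is ranked last by the fewest voters, so Elena wins.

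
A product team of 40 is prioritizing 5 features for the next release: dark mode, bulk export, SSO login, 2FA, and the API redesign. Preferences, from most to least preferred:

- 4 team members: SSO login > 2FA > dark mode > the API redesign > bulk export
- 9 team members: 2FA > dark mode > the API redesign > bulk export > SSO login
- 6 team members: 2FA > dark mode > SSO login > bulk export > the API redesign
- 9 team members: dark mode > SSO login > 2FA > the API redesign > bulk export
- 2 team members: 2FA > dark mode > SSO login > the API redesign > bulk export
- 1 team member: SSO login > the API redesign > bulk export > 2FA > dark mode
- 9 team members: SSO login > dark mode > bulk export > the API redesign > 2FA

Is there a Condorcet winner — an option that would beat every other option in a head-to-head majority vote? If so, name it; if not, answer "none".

Checking pairwise contests:
2FA beats dark mode 22–18.
dark mode beats bulk export 39–1.
dark mode beats SSO login 26–14.
SSO login beats 2FA 23–17.
dark mode beats the API redesign 39–1.
Every option loses at least one head-to-head, so there is no Condorcet winner.

none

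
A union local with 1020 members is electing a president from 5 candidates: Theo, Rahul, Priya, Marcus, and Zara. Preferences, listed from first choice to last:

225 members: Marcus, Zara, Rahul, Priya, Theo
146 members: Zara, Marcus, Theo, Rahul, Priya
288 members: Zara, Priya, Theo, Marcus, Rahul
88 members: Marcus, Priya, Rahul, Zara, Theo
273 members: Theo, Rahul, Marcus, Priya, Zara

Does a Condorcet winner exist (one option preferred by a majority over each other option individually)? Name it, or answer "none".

Checking pairwise contests:
Priya beats Theo 601–419.
Theo beats Rahul 707–313.
Rahul beats Priya 644–376.
Theo beats Marcus 561–459.
Marcus beats Zara 586–434.
Every option loses at least one head-to-head, so there is no Condorcet winner.

none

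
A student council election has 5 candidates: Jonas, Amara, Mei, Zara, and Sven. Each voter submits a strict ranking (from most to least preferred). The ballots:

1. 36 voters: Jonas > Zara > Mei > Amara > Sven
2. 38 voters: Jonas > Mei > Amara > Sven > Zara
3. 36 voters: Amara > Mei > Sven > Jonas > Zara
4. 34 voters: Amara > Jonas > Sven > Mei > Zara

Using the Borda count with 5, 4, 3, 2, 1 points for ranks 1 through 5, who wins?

Jonas

Jonas: 36·5 + 38·5 + 36·2 + 34·4 = 578
Amara: 36·2 + 38·3 + 36·5 + 34·5 = 536
Mei: 36·3 + 38·4 + 36·4 + 34·2 = 472
Zara: 36·4 + 38·1 + 36·1 + 34·1 = 252
Sven: 36·1 + 38·2 + 36·3 + 34·3 = 322
Jonas has the highest Borda score (578).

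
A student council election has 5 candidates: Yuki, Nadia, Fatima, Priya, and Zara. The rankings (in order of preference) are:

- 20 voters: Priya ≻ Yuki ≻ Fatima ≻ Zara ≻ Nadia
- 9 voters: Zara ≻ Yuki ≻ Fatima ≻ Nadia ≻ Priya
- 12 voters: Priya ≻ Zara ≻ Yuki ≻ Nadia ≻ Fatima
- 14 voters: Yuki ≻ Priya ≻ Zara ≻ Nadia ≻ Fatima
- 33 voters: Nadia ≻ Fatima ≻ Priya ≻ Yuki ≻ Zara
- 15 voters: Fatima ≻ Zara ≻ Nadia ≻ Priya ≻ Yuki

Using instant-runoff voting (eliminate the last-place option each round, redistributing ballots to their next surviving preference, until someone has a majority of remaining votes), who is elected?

Round 1: Yuki 14, Nadia 33, Fatima 15, Priya 32, Zara 9. Eliminate Zara.
Round 2: Yuki 23, Nadia 33, Fatima 15, Priya 32. Eliminate Fatima.
Round 3: Yuki 23, Nadia 48, Priya 32. Eliminate Yuki.
Round 4: Nadia 57, Priya 46. Nadia has a majority.

Nadia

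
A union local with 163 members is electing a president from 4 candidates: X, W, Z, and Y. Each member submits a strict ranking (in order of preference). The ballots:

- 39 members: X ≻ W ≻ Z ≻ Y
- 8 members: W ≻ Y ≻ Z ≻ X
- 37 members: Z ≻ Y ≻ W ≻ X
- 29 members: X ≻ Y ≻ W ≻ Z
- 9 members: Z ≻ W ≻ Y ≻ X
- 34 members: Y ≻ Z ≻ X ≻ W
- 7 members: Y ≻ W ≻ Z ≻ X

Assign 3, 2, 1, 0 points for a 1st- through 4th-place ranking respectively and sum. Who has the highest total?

X: 39·3 + 8·0 + 37·0 + 29·3 + 9·0 + 34·1 + 7·0 = 238
W: 39·2 + 8·3 + 37·1 + 29·1 + 9·2 + 34·0 + 7·2 = 200
Z: 39·1 + 8·1 + 37·3 + 29·0 + 9·3 + 34·2 + 7·1 = 260
Y: 39·0 + 8·2 + 37·2 + 29·2 + 9·1 + 34·3 + 7·3 = 280
Y has the highest Borda score (280).

Y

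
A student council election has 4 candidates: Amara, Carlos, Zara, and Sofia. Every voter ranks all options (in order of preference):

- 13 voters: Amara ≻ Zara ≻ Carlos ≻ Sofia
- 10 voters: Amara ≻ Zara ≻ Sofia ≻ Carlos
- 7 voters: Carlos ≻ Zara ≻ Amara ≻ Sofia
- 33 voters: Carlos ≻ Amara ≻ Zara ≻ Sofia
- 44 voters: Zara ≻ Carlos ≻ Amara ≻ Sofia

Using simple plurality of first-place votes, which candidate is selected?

First-place votes: Amara 23, Carlos 40, Zara 44, Sofia 0.
Zara has the most first-place votes.

Zara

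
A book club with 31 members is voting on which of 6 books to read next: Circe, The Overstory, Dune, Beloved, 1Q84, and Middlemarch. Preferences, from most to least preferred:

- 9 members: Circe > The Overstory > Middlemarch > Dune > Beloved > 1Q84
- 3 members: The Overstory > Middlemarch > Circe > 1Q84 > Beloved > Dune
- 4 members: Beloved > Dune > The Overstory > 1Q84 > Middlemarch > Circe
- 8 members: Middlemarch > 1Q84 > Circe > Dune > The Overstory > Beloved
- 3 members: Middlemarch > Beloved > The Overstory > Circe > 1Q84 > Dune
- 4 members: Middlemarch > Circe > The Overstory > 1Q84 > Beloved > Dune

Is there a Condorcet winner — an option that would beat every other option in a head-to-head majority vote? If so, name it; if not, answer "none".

none

Checking pairwise contests:
Middlemarch beats Circe 22–9.
Circe beats The Overstory 21–10.
Circe beats Dune 27–4.
Circe beats Beloved 24–7.
Circe beats 1Q84 19–12.
The Overstory beats Middlemarch 16–15.
Every option loses at least one head-to-head, so there is no Condorcet winner.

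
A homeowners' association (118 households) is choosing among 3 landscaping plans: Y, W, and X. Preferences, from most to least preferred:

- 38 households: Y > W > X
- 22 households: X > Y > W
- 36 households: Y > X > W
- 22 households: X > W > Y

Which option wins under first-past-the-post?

Y

First-place votes: Y 74, W 0, X 44.
Y has the most first-place votes.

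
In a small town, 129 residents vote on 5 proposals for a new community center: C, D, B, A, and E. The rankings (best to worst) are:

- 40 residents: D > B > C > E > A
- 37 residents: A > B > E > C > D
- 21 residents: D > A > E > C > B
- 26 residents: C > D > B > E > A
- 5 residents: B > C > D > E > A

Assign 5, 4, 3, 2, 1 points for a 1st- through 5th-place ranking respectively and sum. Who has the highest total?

C: 40·3 + 37·2 + 21·2 + 26·5 + 5·4 = 386
D: 40·5 + 37·1 + 21·5 + 26·4 + 5·3 = 461
B: 40·4 + 37·4 + 21·1 + 26·3 + 5·5 = 432
A: 40·1 + 37·5 + 21·4 + 26·1 + 5·1 = 340
E: 40·2 + 37·3 + 21·3 + 26·2 + 5·2 = 316
D has the highest Borda score (461).

D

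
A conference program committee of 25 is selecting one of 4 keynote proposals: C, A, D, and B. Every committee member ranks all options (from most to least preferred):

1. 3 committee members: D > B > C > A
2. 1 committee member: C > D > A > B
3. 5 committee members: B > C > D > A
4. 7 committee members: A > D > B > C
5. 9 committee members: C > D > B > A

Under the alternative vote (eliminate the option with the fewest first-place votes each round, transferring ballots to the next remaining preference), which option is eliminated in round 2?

A

Round 1: C 10, A 7, D 3, B 5. Eliminate D.
Round 2: C 10, A 7, B 8. Eliminate A.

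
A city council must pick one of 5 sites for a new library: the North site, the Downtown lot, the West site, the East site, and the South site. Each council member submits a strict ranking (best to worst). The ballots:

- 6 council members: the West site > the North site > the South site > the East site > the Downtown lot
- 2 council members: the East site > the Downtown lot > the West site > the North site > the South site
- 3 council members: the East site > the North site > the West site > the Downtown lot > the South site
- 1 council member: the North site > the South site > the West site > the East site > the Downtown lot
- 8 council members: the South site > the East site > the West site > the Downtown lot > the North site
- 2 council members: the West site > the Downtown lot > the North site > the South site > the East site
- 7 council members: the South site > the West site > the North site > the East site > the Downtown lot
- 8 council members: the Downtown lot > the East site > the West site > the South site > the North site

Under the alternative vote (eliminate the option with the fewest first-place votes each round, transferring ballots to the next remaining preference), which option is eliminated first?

the North site

Round 1: the North site 1, the Downtown lot 8, the West site 8, the East site 5, the South site 15. Eliminate the North site.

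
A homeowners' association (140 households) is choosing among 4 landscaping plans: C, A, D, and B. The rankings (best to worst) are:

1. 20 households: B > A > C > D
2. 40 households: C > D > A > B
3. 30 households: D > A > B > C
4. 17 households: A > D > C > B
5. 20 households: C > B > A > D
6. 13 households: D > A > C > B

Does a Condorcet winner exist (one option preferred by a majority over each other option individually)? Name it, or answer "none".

none

Checking pairwise contests:
A beats C 80–60.
D beats A 83–57.
C beats D 80–60.
C beats B 90–50.
Every option loses at least one head-to-head, so there is no Condorcet winner.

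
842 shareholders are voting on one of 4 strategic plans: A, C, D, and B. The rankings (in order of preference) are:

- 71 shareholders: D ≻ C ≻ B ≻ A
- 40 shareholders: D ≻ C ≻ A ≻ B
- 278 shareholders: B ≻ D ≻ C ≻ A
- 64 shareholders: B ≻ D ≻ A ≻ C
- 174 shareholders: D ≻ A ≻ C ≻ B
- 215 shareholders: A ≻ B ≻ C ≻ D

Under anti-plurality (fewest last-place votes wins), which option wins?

Last-place votes: A 349, C 64, D 215, B 214.
C is ranked last by the fewest voters, so C wins.

C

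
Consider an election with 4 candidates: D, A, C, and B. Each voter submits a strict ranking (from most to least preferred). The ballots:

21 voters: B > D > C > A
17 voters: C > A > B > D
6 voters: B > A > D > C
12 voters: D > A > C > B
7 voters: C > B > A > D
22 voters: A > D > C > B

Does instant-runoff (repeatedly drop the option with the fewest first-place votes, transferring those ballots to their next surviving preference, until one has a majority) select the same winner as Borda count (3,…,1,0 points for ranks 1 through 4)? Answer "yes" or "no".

Instant-runoff — R1 D 12, A 22, C 24, B 27 (D out); R2 A 34, C 24, B 27 (C out); R3 A 51, B 34 (A winner). Winner: A.
Borda — scores: D 128, A 143, C 127, B 112. Winner: A.
The two methods agree.

yes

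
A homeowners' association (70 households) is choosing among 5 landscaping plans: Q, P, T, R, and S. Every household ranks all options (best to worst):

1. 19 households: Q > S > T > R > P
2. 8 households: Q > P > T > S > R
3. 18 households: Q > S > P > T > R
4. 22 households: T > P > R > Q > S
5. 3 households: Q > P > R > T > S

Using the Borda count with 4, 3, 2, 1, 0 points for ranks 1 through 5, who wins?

Q

Q: 19·4 + 8·4 + 18·4 + 22·1 + 3·4 = 214
P: 19·0 + 8·3 + 18·2 + 22·3 + 3·3 = 135
T: 19·2 + 8·2 + 18·1 + 22·4 + 3·1 = 163
R: 19·1 + 8·0 + 18·0 + 22·2 + 3·2 = 69
S: 19·3 + 8·1 + 18·3 + 22·0 + 3·0 = 119
Q has the highest Borda score (214).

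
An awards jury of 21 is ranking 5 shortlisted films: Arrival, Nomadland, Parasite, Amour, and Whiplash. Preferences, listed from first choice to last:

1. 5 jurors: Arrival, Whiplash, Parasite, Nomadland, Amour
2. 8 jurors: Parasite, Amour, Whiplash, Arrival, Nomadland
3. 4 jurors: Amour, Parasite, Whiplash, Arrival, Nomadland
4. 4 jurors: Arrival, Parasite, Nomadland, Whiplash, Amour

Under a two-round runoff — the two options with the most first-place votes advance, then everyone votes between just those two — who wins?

Round 1 first-place votes: Arrival 9, Nomadland 0, Parasite 8, Amour 4, Whiplash 0.
Arrival and Parasite advance.
Runoff: Arrival is preferred to Parasite by 9 voters; Parasite by 12.
Parasite wins the runoff.

Parasite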